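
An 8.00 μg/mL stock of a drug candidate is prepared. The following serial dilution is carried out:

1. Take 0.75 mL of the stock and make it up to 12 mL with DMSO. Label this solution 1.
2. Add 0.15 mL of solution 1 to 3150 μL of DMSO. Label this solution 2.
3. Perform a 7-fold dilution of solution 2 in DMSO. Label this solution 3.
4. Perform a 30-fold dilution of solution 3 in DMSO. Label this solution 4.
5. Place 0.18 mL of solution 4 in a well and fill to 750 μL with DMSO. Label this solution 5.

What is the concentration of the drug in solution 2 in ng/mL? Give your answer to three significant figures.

Step 1: 0.75 mL brought to 12 mL → factor 12/0.75 = 16
Step 2: 0.15 mL + 3150 μL = 3.3 mL total → factor 3.3/0.15 = 22
Dilution factor through solution 2 = 16 × 22 = 352
[solution 2] = 8.00 μg/mL / 352 = 0.02273 μg/mL = 22.7 ng/mL

22.7 ng/mL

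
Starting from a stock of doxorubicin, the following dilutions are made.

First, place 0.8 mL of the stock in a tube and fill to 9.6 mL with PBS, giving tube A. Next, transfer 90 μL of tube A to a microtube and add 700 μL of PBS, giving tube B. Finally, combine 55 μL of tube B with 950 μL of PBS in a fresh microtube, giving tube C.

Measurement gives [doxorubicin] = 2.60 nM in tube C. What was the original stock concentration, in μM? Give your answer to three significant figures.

Step 1: 0.8 mL brought to 9.6 mL → factor 9.6/0.8 = 12
Step 2: 90 μL + 700 μL = 790 μL total → factor 790/90 = 8.7778
Step 3: 55 μL + 950 μL = 1005 μL total → factor 1005/55 = 18.273
Overall dilution factor = 12 × 8.7778 × 18.273 = 1924.7
Stock = 2.60 nM × 1924.7 = 5004 nM = 5.00 μM

5.00 μM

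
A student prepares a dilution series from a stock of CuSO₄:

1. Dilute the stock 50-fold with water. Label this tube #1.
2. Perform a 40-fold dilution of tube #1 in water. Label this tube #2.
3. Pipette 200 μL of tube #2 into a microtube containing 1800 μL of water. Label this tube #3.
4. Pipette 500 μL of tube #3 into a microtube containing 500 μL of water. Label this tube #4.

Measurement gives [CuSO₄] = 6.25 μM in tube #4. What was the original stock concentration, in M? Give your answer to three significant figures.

Step 1: 50-fold → factor 50
Step 2: 40-fold → factor 40
Step 3: 200 μL + 1800 μL = 2000 μL total → factor 2000/200 = 10
Step 4: 500 μL + 500 μL = 1000 μL total → factor 1000/500 = 2
Overall dilution factor = 50 × 40 × 10 × 2 = 40000
Stock = 6.25 μM × 40000 = 2.500 × 10^5 μM = 0.250 M

0.250 M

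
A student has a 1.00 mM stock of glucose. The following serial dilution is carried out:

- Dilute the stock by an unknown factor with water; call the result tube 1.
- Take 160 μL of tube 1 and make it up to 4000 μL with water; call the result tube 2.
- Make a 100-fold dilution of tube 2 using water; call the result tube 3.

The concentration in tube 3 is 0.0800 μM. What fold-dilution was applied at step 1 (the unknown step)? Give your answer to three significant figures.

5.00-fold

Step 1: unknown factor x
Step 2: 160 μL brought to 4000 μL → factor 4000/160 = 25
Step 3: 100-fold → factor 100
Product of known-step factors = 2500
Overall factor = 1.00 mM / (0.0800 μM) = 12500
x = 12500 / 2500 = 5.00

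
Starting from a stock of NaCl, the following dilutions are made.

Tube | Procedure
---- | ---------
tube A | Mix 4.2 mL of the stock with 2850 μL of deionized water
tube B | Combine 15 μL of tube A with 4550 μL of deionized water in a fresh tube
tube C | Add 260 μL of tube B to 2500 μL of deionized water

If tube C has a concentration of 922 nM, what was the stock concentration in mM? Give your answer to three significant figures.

Step 1: 4.2 mL + 2850 μL = 7.05 mL total → factor 7.05/4.2 = 1.6786
Step 2: 15 μL + 4550 μL = 4565 μL total → factor 4565/15 = 304.33
Step 3: 260 μL + 2500 μL = 2760 μL total → factor 2760/260 = 10.615
Overall dilution factor = 1.6786 × 304.33 × 10.615 = 5422.8
Stock = 922 nM × 5422.8 = 5.000 × 10^6 nM = 5.00 mM

5.00 mM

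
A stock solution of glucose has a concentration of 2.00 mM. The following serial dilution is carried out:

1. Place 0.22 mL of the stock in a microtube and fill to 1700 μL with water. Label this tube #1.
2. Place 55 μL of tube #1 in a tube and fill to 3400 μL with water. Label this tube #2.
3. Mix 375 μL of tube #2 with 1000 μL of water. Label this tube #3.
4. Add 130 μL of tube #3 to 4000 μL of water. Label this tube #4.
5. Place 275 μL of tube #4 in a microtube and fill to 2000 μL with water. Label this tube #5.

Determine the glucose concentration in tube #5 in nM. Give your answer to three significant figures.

Step 1: 0.22 mL brought to 1700 μL → factor 1.7/0.22 = 7.7273
Step 2: 55 μL brought to 3400 μL → factor 3400/55 = 61.818
Step 3: 375 μL + 1000 μL = 1375 μL total → factor 1375/375 = 3.6667
Step 4: 130 μL + 4000 μL = 4130 μL total → factor 4130/130 = 31.769
Step 5: 275 μL brought to 2000 μL → factor 2000/275 = 7.2727
Overall dilution factor = 7.7273 × 61.818 × 3.6667 × 31.769 × 7.2727 = 4.0469 × 10^5
Final = 2.00 mM / 4.0469 × 10^5 = 4.942 × 10^-6 mM = 4.94 nM

4.94 nM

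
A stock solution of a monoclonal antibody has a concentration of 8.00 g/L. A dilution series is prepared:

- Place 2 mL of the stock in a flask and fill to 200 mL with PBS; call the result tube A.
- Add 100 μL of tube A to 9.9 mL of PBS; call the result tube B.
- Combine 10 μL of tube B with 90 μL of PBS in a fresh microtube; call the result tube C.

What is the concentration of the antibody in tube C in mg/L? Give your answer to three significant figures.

Step 1: 2 mL brought to 200 mL → factor 200/2 = 100
Step 2: 100 μL + 9.9 mL = 10000 μL total → factor 10000/100 = 100
Step 3: 10 μL + 90 μL = 100 μL total → factor 100/10 = 10
Overall dilution factor = 100 × 100 × 10 = 1 × 10^5
Final = 8.00 g/L / 1 × 10^5 = 8.000 × 10^-5 g/L = 0.0800 mg/L

0.0800 mg/L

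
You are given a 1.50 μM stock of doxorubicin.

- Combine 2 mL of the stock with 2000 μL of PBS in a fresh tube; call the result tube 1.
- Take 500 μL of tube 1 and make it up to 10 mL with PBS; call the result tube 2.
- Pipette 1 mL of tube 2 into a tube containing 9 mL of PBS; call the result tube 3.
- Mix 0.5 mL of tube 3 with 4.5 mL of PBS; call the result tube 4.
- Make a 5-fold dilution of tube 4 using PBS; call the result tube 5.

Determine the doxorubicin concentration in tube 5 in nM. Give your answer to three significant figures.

Step 1: 2 mL + 2000 μL = 4 mL total → factor 4/2 = 2
Step 2: 500 μL brought to 10 mL → factor 10000/500 = 20
Step 3: 1 mL + 9 mL = 10 mL total → factor 10/1 = 10
Step 4: 0.5 mL + 4.5 mL = 5 mL total → factor 5/0.5 = 10
Step 5: 5-fold → factor 5
Overall dilution factor = 2 × 20 × 10 × 10 × 5 = 20000
Final = 1.50 μM / 20000 = 7.500 × 10^-5 μM = 0.0750 nM

0.0750 nM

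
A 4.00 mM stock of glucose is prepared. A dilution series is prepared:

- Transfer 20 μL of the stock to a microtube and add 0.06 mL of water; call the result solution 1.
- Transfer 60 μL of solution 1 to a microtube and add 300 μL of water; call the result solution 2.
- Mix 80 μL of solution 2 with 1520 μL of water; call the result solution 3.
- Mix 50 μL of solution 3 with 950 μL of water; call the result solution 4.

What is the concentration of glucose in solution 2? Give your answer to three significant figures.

0.167 mM

Step 1: 20 μL + 0.06 mL = 80 μL total → factor 80/20 = 4
Step 2: 60 μL + 300 μL = 360 μL total → factor 360/60 = 6
Dilution factor through solution 2 = 4 × 6 = 24
[solution 2] = 4.00 mM / 24 = 0.167 mM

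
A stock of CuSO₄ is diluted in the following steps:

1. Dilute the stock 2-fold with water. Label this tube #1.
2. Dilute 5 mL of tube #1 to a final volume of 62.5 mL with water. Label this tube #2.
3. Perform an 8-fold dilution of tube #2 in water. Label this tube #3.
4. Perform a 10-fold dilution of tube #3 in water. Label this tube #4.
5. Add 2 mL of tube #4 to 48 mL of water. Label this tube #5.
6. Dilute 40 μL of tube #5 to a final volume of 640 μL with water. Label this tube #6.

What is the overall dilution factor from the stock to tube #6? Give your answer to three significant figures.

8.00 × 10^5

Step 1: 2-fold → factor 2
Step 2: 5 mL brought to 62.5 mL → factor 62.5/5 = 12.5
Step 3: 8-fold → factor 8
Step 4: 10-fold → factor 10
Step 5: 2 mL + 48 mL = 50 mL total → factor 50/2 = 25
Step 6: 40 μL brought to 640 μL → factor 640/40 = 16
Overall dilution factor = 2 × 12.5 × 8 × 10 × 25 × 16 = 8 × 10^5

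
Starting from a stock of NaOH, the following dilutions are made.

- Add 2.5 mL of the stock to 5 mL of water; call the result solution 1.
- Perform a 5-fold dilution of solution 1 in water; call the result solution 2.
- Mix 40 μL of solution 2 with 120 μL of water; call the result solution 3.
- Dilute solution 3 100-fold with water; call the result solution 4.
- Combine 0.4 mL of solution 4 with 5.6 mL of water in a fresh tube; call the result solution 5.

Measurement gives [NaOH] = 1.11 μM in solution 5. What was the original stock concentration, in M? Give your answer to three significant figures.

0.0999 M

Step 1: 2.5 mL + 5 mL = 7.5 mL total → factor 7.5/2.5 = 3
Step 2: 5-fold → factor 5
Step 3: 40 μL + 120 μL = 160 μL total → factor 160/40 = 4
Step 4: 100-fold → factor 100
Step 5: 0.4 mL + 5.6 mL = 6 mL total → factor 6/0.4 = 15
Overall dilution factor = 3 × 5 × 4 × 100 × 15 = 90000
Stock = 1.11 μM × 90000 = 9.990 × 10^4 μM = 0.0999 M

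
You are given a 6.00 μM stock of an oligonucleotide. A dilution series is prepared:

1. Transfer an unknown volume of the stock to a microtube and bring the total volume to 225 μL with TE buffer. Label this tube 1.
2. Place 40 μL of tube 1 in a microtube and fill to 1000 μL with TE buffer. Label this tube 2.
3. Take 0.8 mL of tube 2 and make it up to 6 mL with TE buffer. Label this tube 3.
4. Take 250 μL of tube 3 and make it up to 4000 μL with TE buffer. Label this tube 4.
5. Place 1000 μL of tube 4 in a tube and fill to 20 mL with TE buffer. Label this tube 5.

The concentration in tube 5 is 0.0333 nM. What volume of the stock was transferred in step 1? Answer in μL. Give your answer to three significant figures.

74.9 μL

Step 1: v brought to 225 μL → factor = 225 μL/v
Step 2: 40 μL brought to 1000 μL → factor 1000/40 = 25
Step 3: 0.8 mL brought to 6 mL → factor 6/0.8 = 7.5
Step 4: 250 μL brought to 4000 μL → factor 4000/250 = 16
Step 5: 1000 μL brought to 20 mL → factor 20000/1000 = 20
Product of known-step factors = 60000
Overall factor = 6.00 μM / (0.0333 nM) = 1.8018 × 10^5
Step-1 factor = 1.8018 × 10^5 / 60000 = 3.003
v = 225 μL / 3.003 = 74.9 μL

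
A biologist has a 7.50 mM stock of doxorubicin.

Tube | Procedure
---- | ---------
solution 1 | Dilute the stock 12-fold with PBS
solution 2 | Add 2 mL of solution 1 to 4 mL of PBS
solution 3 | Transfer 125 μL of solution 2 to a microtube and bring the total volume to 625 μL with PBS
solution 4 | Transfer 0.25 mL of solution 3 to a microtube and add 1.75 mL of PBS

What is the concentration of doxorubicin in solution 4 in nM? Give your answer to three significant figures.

Step 1: 12-fold → factor 12
Step 2: 2 mL + 4 mL = 6 mL total → factor 6/2 = 3
Step 3: 125 μL brought to 625 μL → factor 625/125 = 5
Step 4: 0.25 mL + 1.75 mL = 2 mL total → factor 2/0.25 = 8
Overall dilution factor = 12 × 3 × 5 × 8 = 1440
Final = 7.50 mM / 1440 = 0.005208 mM = 5.21 × 10^3 nM

5.21 × 10^3 nM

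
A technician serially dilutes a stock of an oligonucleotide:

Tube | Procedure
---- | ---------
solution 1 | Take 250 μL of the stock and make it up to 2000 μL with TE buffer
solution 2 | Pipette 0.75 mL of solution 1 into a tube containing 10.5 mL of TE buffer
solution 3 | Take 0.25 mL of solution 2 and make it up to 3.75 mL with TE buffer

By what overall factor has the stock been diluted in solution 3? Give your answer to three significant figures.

1.80 × 10^3

Step 1: 250 μL brought to 2000 μL → factor 2000/250 = 8
Step 2: 0.75 mL + 10.5 mL = 11.25 mL total → factor 11.25/0.75 = 15
Step 3: 0.25 mL brought to 3.75 mL → factor 3.75/0.25 = 15
Overall dilution factor = 8 × 15 × 15 = 1800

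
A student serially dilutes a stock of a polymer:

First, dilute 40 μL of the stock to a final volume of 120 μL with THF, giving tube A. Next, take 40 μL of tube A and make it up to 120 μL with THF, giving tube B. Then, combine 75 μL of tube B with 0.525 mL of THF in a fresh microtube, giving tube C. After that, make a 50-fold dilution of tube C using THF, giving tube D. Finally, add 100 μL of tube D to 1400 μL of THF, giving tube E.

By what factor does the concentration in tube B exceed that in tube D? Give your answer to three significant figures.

Step 1: 40 μL brought to 120 μL → factor 120/40 = 3
Step 2: 40 μL brought to 120 μL → factor 120/40 = 3
Step 3: 75 μL + 0.525 mL = 600 μL total → factor 600/75 = 8
Step 4: 50-fold → factor 50
Dilution factor to tube B = 9; to tube D = 3600
[tube B]/[tube D] = (factor to tube D)/(factor to tube B) = 3600/9 = 400

400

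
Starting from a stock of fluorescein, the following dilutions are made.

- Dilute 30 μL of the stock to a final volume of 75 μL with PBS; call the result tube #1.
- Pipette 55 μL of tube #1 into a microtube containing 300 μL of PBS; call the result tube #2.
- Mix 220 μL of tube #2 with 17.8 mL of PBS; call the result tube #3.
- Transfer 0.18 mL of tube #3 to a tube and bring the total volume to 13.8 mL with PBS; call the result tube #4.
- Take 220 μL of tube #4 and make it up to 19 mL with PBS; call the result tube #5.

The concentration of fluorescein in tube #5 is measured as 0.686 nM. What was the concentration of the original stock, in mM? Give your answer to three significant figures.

Step 1: 30 μL brought to 75 μL → factor 75/30 = 2.5
Step 2: 55 μL + 300 μL = 355 μL total → factor 355/55 = 6.4545
Step 3: 220 μL + 17.8 mL = 18020 μL total → factor 18020/220 = 81.909
Step 4: 0.18 mL brought to 13.8 mL → factor 13.8/0.18 = 76.667
Step 5: 220 μL brought to 19 mL → factor 19000/220 = 86.364
Overall dilution factor = 2.5 × 6.4545 × 81.909 × 76.667 × 86.364 = 8.7514 × 10^6
Stock = 0.686 nM × 8.7514 × 10^6 = 6.003 × 10^6 nM = 6.00 mM

6.00 mM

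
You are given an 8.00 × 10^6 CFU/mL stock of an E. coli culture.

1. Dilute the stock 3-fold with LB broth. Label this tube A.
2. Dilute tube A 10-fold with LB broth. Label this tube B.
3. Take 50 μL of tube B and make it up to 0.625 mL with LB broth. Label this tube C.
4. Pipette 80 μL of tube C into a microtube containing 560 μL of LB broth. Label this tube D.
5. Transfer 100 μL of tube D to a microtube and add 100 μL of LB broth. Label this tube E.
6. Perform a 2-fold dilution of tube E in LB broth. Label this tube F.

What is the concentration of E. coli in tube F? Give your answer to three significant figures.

Step 1: 3-fold → factor 3
Step 2: 10-fold → factor 10
Step 3: 50 μL brought to 0.625 mL → factor 625/50 = 12.5
Step 4: 80 μL + 560 μL = 640 μL total → factor 640/80 = 8
Step 5: 100 μL + 100 μL = 200 μL total → factor 200/100 = 2
Step 6: 2-fold → factor 2
Overall dilution factor = 3 × 10 × 12.5 × 8 × 2 × 2 = 12000
Final = 8.00 × 10^6 CFU/mL / 12000 = 667 CFU/mL

667 CFU/mL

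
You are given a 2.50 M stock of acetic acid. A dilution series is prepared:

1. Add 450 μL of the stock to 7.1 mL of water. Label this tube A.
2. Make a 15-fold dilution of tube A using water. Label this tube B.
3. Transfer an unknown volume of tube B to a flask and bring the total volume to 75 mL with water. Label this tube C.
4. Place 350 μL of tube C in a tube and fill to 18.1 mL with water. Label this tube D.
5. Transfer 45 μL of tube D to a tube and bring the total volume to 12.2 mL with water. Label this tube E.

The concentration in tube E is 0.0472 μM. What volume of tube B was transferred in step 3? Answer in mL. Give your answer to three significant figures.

Step 1: 450 μL + 7.1 mL = 7550 μL total → factor 7550/450 = 16.778
Step 2: 15-fold → factor 15
Step 3: v brought to 75 mL → factor = 75 mL/v
Step 4: 350 μL brought to 18.1 mL → factor 18100/350 = 51.714
Step 5: 45 μL brought to 12.2 mL → factor 12200/45 = 271.11
Product of known-step factors = 3.5284 × 10^6
Overall factor = 2.50 M / (0.0472 μM) = 5.2966 × 10^7
Step-3 factor = 5.2966 × 10^7 / 3.5284 × 10^6 = 15.011
v = 75 mL / 15.011 = 5.00 mL

5.00 mL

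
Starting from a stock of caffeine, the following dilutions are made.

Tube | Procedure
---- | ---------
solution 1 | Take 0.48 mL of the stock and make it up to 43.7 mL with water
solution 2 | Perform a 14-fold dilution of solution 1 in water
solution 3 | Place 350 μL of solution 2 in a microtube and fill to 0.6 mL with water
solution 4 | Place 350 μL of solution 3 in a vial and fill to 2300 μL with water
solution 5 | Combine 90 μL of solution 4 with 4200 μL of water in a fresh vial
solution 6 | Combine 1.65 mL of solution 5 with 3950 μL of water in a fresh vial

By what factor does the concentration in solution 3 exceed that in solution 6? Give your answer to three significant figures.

1.06 × 10^3

Step 1: 0.48 mL brought to 43.7 mL → factor 43.7/0.48 = 91.042
Step 2: 14-fold → factor 14
Step 3: 350 μL brought to 0.6 mL → factor 600/350 = 1.7143
Step 4: 350 μL brought to 2300 μL → factor 2300/350 = 6.5714
Step 5: 90 μL + 4200 μL = 4290 μL total → factor 4290/90 = 47.667
Step 6: 1.65 mL + 3950 μL = 5.6 mL total → factor 5.6/1.65 = 3.3939
Dilution factor to solution 3 = 2185; to solution 6 = 2.3229 × 10^6
[solution 3]/[solution 6] = (factor to solution 6)/(factor to solution 3) = 2.3229 × 10^6/2185 = 1.06 × 10^3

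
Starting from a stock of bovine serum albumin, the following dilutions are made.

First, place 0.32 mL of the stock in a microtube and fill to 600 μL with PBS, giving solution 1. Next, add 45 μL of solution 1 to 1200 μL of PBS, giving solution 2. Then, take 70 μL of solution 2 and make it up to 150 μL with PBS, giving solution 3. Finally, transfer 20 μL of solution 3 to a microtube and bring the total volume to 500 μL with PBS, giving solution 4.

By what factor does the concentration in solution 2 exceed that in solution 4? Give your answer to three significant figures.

53.6

Step 1: 0.32 mL brought to 600 μL → factor 0.6/0.32 = 1.875
Step 2: 45 μL + 1200 μL = 1245 μL total → factor 1245/45 = 27.667
Step 3: 70 μL brought to 150 μL → factor 150/70 = 2.1429
Step 4: 20 μL brought to 500 μL → factor 500/20 = 25
Dilution factor to solution 2 = 51.875; to solution 4 = 2779
[solution 2]/[solution 4] = (factor to solution 4)/(factor to solution 2) = 2779/51.875 = 53.6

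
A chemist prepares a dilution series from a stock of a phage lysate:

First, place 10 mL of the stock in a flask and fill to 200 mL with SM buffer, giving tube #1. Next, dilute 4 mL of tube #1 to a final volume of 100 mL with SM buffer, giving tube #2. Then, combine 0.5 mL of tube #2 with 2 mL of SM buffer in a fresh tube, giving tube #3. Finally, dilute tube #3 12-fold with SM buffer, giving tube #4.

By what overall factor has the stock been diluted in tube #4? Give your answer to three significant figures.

Step 1: 10 mL brought to 200 mL → factor 200/10 = 20
Step 2: 4 mL brought to 100 mL → factor 100/4 = 25
Step 3: 0.5 mL + 2 mL = 2.5 mL total → factor 2.5/0.5 = 5
Step 4: 12-fold → factor 12
Overall dilution factor = 20 × 25 × 5 × 12 = 30000

3.00 × 10^4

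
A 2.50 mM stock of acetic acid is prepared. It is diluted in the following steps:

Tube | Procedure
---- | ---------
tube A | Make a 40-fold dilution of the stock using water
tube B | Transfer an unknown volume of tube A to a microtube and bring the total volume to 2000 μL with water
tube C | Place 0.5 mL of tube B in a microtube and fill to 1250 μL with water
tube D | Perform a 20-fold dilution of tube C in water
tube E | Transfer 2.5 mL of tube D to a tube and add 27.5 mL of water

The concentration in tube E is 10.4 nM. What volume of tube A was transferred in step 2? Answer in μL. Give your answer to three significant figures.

200 μL

Step 1: 40-fold → factor 40
Step 2: v brought to 2000 μL → factor = 2000 μL/v
Step 3: 0.5 mL brought to 1250 μL → factor 1.25/0.5 = 2.5
Step 4: 20-fold → factor 20
Step 5: 2.5 mL + 27.5 mL = 30 mL total → factor 30/2.5 = 12
Product of known-step factors = 24000
Overall factor = 2.50 mM / (10.4 nM) = 2.4038 × 10^5
Step-2 factor = 2.4038 × 10^5 / 24000 = 10.016
v = 2000 μL / 10.016 = 200 μL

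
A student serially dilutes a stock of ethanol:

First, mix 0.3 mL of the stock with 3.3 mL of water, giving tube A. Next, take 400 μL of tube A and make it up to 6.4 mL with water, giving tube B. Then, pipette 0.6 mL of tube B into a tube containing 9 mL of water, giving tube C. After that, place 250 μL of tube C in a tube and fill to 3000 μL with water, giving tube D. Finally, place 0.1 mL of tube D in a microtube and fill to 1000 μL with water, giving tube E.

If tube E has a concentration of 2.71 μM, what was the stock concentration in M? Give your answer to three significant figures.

0.999 M

Step 1: 0.3 mL + 3.3 mL = 3.6 mL total → factor 3.6/0.3 = 12
Step 2: 400 μL brought to 6.4 mL → factor 6400/400 = 16
Step 3: 0.6 mL + 9 mL = 9.6 mL total → factor 9.6/0.6 = 16
Step 4: 250 μL brought to 3000 μL → factor 3000/250 = 12
Step 5: 0.1 mL brought to 1000 μL → factor 1/0.1 = 10
Overall dilution factor = 12 × 16 × 16 × 12 × 10 = 3.6864 × 10^5
Stock = 2.71 μM × 3.6864 × 10^5 = 9.990 × 10^5 μM = 0.999 M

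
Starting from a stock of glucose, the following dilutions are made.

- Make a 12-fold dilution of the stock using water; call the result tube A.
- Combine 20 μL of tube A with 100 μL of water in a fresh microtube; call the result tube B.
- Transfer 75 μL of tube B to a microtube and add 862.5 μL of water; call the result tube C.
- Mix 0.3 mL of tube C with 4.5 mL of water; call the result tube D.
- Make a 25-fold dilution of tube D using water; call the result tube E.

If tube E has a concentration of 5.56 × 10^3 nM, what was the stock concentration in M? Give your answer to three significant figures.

Step 1: 12-fold → factor 12
Step 2: 20 μL + 100 μL = 120 μL total → factor 120/20 = 6
Step 3: 75 μL + 862.5 μL = 937.5 μL total → factor 937.5/75 = 12.5
Step 4: 0.3 mL + 4.5 mL = 4.8 mL total → factor 4.8/0.3 = 16
Step 5: 25-fold → factor 25
Overall dilution factor = 12 × 6 × 12.5 × 16 × 25 = 3.6 × 10^5
Stock = 5.56 × 10^3 nM × 3.6 × 10^5 = 2.002 × 10^9 nM = 2.00 M

2.00 M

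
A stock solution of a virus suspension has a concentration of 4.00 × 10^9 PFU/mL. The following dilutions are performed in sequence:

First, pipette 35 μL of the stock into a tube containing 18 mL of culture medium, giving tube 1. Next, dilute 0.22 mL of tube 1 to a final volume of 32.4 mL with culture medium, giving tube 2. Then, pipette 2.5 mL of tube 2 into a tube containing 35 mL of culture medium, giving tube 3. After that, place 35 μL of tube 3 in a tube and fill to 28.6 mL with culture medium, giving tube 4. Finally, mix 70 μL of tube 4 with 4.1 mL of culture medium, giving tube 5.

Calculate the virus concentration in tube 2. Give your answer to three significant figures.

Step 1: 35 μL + 18 mL = 18035 μL total → factor 18035/35 = 515.29
Step 2: 0.22 mL brought to 32.4 mL → factor 32.4/0.22 = 147.27
Dilution factor through tube 2 = 515.29 × 147.27 = 75888
[tube 2] = 4.00 × 10^9 PFU/mL / 75888 = 5.27 × 10^4 PFU/mL

5.27 × 10^4 PFU/mL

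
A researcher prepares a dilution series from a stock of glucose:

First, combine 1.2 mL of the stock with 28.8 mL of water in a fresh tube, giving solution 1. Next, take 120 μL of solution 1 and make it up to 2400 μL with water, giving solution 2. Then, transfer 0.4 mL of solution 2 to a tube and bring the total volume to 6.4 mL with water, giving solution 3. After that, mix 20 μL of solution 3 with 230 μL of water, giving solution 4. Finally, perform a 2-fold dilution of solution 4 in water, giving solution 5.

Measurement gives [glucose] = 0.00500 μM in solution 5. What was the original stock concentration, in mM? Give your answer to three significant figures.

Step 1: 1.2 mL + 28.8 mL = 30 mL total → factor 30/1.2 = 25
Step 2: 120 μL brought to 2400 μL → factor 2400/120 = 20
Step 3: 0.4 mL brought to 6.4 mL → factor 6.4/0.4 = 16
Step 4: 20 μL + 230 μL = 250 μL total → factor 250/20 = 12.5
Step 5: 2-fold → factor 2
Overall dilution factor = 25 × 20 × 16 × 12.5 × 2 = 2 × 10^5
Stock = 0.00500 μM × 2 × 10^5 = 1000 μM = 1.00 mM

1.00 mM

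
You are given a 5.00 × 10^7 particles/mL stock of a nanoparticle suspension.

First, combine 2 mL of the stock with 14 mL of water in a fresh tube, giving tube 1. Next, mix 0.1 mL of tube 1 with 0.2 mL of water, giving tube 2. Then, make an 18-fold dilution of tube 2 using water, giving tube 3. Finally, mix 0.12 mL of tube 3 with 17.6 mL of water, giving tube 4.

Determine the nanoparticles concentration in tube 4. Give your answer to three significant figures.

784 particles/mL

Step 1: 2 mL + 14 mL = 16 mL total → factor 16/2 = 8
Step 2: 0.1 mL + 0.2 mL = 0.3 mL total → factor 0.3/0.1 = 3
Step 3: 18-fold → factor 18
Step 4: 0.12 mL + 17.6 mL = 17.72 mL total → factor 17.72/0.12 = 147.67
Overall dilution factor = 8 × 3 × 18 × 147.67 = 63792
Final = 5.00 × 10^7 particles/mL / 63792 = 784 particles/mL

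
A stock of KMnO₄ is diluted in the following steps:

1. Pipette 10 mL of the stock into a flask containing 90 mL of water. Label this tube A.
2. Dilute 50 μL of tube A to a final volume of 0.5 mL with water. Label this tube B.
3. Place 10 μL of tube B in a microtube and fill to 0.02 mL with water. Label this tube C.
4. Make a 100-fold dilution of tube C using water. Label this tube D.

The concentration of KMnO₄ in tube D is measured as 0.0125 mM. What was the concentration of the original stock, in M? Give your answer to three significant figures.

0.250 M

Step 1: 10 mL + 90 mL = 100 mL total → factor 100/10 = 10
Step 2: 50 μL brought to 0.5 mL → factor 500/50 = 10
Step 3: 10 μL brought to 0.02 mL → factor 20/10 = 2
Step 4: 100-fold → factor 100
Overall dilution factor = 10 × 10 × 2 × 100 = 20000
Stock = 0.0125 mM × 20000 = 250.0 mM = 0.250 M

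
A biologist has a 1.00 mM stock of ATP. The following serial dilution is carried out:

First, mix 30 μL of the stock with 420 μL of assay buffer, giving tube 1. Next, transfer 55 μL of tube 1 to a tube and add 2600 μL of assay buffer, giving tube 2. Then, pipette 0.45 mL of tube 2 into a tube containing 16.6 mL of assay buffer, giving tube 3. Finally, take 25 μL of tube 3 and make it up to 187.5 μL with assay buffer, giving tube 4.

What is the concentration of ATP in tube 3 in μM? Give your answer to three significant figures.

Step 1: 30 μL + 420 μL = 450 μL total → factor 450/30 = 15
Step 2: 55 μL + 2600 μL = 2655 μL total → factor 2655/55 = 48.273
Step 3: 0.45 mL + 16.6 mL = 17.05 mL total → factor 17.05/0.45 = 37.889
Dilution factor through tube 3 = 15 × 48.273 × 37.889 = 27435
[tube 3] = 1.00 mM / 27435 = 3.645 × 10^-5 mM = 0.0364 μM

0.0364 μM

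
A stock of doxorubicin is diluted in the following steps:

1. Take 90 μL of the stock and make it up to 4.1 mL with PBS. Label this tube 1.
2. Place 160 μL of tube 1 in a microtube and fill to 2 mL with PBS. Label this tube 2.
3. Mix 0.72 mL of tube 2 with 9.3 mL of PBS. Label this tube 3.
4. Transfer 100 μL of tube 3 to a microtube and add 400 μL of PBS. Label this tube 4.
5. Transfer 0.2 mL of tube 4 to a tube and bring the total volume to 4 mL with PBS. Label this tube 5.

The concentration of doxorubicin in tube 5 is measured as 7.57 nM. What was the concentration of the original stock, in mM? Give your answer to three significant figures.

Step 1: 90 μL brought to 4.1 mL → factor 4100/90 = 45.556
Step 2: 160 μL brought to 2 mL → factor 2000/160 = 12.5
Step 3: 0.72 mL + 9.3 mL = 10.02 mL total → factor 10.02/0.72 = 13.917
Step 4: 100 μL + 400 μL = 500 μL total → factor 500/100 = 5
Step 5: 0.2 mL brought to 4 mL → factor 4/0.2 = 20
Overall dilution factor = 45.556 × 12.5 × 13.917 × 5 × 20 = 7.9248 × 10^5
Stock = 7.57 nM × 7.9248 × 10^5 = 5.999 × 10^6 nM = 6.00 mM

6.00 mM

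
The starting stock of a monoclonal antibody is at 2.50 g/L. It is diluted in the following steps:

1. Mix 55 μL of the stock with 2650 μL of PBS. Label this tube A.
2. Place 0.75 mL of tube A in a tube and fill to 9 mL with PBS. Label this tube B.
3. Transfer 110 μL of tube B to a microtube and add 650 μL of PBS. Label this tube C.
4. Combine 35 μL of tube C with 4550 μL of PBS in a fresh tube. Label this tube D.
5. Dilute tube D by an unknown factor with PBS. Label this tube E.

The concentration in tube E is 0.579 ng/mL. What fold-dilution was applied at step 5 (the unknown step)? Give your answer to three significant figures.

Step 1: 55 μL + 2650 μL = 2705 μL total → factor 2705/55 = 49.182
Step 2: 0.75 mL brought to 9 mL → factor 9/0.75 = 12
Step 3: 110 μL + 650 μL = 760 μL total → factor 760/110 = 6.9091
Step 4: 35 μL + 4550 μL = 4585 μL total → factor 4585/35 = 131
Step 5: unknown factor x
Product of known-step factors = 5.3417 × 10^5
Overall factor = 2.50 g/L / (0.579 ng/mL) = 4.3178 × 10^6
x = 4.3178 × 10^6 / 5.3417 × 10^5 = 8.08

8.08-fold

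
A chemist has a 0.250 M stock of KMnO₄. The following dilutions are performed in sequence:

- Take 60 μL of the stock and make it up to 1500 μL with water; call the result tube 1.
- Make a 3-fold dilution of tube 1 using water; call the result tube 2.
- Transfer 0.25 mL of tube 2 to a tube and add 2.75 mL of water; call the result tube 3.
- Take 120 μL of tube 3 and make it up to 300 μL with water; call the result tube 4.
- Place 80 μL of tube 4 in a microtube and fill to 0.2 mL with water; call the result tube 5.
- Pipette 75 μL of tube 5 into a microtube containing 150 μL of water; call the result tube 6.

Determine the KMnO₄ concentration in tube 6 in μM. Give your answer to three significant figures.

Step 1: 60 μL brought to 1500 μL → factor 1500/60 = 25
Step 2: 3-fold → factor 3
Step 3: 0.25 mL + 2.75 mL = 3 mL total → factor 3/0.25 = 12
Step 4: 120 μL brought to 300 μL → factor 300/120 = 2.5
Step 5: 80 μL brought to 0.2 mL → factor 200/80 = 2.5
Step 6: 75 μL + 150 μL = 225 μL total → factor 225/75 = 3
Overall dilution factor = 25 × 3 × 12 × 2.5 × 2.5 × 3 = 16875
Final = 0.250 M / 16875 = 1.481 × 10^-5 M = 14.8 μM

14.8 μM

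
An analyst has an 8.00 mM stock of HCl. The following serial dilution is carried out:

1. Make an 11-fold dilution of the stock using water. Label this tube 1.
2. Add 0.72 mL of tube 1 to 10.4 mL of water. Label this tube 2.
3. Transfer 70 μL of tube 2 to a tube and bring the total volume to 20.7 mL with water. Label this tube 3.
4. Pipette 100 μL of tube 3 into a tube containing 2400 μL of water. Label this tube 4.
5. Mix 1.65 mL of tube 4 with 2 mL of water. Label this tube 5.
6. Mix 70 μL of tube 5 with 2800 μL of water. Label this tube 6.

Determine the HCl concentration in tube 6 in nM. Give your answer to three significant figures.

0.0702 nM

Step 1: 11-fold → factor 11
Step 2: 0.72 mL + 10.4 mL = 11.12 mL total → factor 11.12/0.72 = 15.444
Step 3: 70 μL brought to 20.7 mL → factor 20700/70 = 295.71
Step 4: 100 μL + 2400 μL = 2500 μL total → factor 2500/100 = 25
Step 5: 1.65 mL + 2 mL = 3.65 mL total → factor 3.65/1.65 = 2.2121
Step 6: 70 μL + 2800 μL = 2870 μL total → factor 2870/70 = 41
Overall dilution factor = 11 × 15.444 × 295.71 × 25 × 2.2121 × 41 = 1.1391 × 10^8
Final = 8.00 mM / 1.1391 × 10^8 = 7.023 × 10^-8 mM = 0.0702 nM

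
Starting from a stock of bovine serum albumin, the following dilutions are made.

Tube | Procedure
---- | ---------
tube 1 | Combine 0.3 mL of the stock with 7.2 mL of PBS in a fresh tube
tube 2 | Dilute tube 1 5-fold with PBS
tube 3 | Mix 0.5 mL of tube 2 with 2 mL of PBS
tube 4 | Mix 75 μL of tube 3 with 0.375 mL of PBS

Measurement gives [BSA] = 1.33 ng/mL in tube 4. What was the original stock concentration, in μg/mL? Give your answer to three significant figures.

4.99 μg/mL

Step 1: 0.3 mL + 7.2 mL = 7.5 mL total → factor 7.5/0.3 = 25
Step 2: 5-fold → factor 5
Step 3: 0.5 mL + 2 mL = 2.5 mL total → factor 2.5/0.5 = 5
Step 4: 75 μL + 0.375 mL = 450 μL total → factor 450/75 = 6
Overall dilution factor = 25 × 5 × 5 × 6 = 3750
Stock = 1.33 ng/mL × 3750 = 4988 ng/mL = 4.99 μg/mL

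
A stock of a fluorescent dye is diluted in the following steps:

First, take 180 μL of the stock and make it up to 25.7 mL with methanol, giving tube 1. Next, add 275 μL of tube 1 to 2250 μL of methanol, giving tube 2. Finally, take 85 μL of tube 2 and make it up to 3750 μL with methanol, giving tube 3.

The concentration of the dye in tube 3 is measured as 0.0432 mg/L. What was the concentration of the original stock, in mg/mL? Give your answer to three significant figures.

2.50 mg/mL

Step 1: 180 μL brought to 25.7 mL → factor 25700/180 = 142.78
Step 2: 275 μL + 2250 μL = 2525 μL total → factor 2525/275 = 9.1818
Step 3: 85 μL brought to 3750 μL → factor 3750/85 = 44.118
Overall dilution factor = 142.78 × 9.1818 × 44.118 = 57836
Stock = 0.0432 mg/L × 57836 = 2499 mg/L = 2.50 mg/mL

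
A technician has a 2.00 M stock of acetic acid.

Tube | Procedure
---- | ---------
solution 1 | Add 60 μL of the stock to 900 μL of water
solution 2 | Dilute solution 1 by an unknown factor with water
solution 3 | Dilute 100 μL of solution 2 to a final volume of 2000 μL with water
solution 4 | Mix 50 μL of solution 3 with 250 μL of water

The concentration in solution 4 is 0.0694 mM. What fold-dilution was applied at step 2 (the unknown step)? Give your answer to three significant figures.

Step 1: 60 μL + 900 μL = 960 μL total → factor 960/60 = 16
Step 2: unknown factor x
Step 3: 100 μL brought to 2000 μL → factor 2000/100 = 20
Step 4: 50 μL + 250 μL = 300 μL total → factor 300/50 = 6
Product of known-step factors = 1920
Overall factor = 2.00 M / (0.0694 mM) = 28818
x = 28818 / 1920 = 15.0

15.0-fold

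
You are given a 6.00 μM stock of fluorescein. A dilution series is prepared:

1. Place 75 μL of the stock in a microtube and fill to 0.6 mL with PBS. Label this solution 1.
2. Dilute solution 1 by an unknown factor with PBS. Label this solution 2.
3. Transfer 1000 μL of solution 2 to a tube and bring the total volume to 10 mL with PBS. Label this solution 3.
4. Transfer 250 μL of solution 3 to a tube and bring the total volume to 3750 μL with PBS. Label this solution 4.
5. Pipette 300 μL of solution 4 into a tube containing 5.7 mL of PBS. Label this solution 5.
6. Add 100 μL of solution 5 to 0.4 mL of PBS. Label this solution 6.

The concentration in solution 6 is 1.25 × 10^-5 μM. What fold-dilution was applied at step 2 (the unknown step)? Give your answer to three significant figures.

Step 1: 75 μL brought to 0.6 mL → factor 600/75 = 8
Step 2: unknown factor x
Step 3: 1000 μL brought to 10 mL → factor 10000/1000 = 10
Step 4: 250 μL brought to 3750 μL → factor 3750/250 = 15
Step 5: 300 μL + 5.7 mL = 6000 μL total → factor 6000/300 = 20
Step 6: 100 μL + 0.4 mL = 500 μL total → factor 500/100 = 5
Product of known-step factors = 1.2 × 10^5
Overall factor = 6.00 μM / (1.25 × 10^-5 μM) = 4.8 × 10^5
x = 4.8 × 10^5 / 1.2 × 10^5 = 4.00

4.00-fold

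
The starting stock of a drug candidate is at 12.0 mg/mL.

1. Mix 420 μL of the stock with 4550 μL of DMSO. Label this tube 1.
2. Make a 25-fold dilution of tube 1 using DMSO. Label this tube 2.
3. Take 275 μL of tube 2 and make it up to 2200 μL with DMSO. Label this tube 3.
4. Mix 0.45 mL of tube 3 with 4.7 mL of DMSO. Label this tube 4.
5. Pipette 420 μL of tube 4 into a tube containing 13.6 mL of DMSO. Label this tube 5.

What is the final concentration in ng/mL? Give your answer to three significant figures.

13.3 ng/mL

Step 1: 420 μL + 4550 μL = 4970 μL total → factor 4970/420 = 11.833
Step 2: 25-fold → factor 25
Step 3: 275 μL brought to 2200 μL → factor 2200/275 = 8
Step 4: 0.45 mL + 4.7 mL = 5.15 mL total → factor 5.15/0.45 = 11.444
Step 5: 420 μL + 13.6 mL = 14020 μL total → factor 14020/420 = 33.381
Overall dilution factor = 11.833 × 25 × 8 × 11.444 × 33.381 = 9.0413 × 10^5
Final = 12.0 mg/mL / 9.0413 × 10^5 = 1.327 × 10^-5 mg/mL = 13.3 ng/mL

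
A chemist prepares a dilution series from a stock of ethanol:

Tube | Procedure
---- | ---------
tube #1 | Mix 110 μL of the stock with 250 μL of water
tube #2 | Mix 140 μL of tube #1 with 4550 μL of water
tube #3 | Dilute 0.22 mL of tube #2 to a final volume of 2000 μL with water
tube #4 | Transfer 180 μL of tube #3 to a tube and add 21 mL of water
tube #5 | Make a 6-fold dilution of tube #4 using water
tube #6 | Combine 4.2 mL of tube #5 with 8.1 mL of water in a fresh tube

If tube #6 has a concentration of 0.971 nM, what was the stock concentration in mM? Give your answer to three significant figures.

Step 1: 110 μL + 250 μL = 360 μL total → factor 360/110 = 3.2727
Step 2: 140 μL + 4550 μL = 4690 μL total → factor 4690/140 = 33.5
Step 3: 0.22 mL brought to 2000 μL → factor 2/0.22 = 9.0909
Step 4: 180 μL + 21 mL = 21180 μL total → factor 21180/180 = 117.67
Step 5: 6-fold → factor 6
Step 6: 4.2 mL + 8.1 mL = 12.3 mL total → factor 12.3/4.2 = 2.9286
Overall dilution factor = 3.2727 × 33.5 × 9.0909 × 117.67 × 6 × 2.9286 = 2.0607 × 10^6
Stock = 0.971 nM × 2.0607 × 10^6 = 2.001 × 10^6 nM = 2.00 mM

2.00 mM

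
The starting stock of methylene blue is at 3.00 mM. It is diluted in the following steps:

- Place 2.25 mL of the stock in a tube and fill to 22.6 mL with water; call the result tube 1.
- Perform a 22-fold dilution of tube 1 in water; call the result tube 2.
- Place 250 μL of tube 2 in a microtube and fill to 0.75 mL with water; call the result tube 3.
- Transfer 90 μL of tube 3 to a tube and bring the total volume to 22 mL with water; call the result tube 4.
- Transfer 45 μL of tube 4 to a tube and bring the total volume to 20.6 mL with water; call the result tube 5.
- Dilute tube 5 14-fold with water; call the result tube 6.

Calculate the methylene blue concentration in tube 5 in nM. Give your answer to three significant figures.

Step 1: 2.25 mL brought to 22.6 mL → factor 22.6/2.25 = 10.044
Step 2: 22-fold → factor 22
Step 3: 250 μL brought to 0.75 mL → factor 750/250 = 3
Step 4: 90 μL brought to 22 mL → factor 22000/90 = 244.44
Step 5: 45 μL brought to 20.6 mL → factor 20600/45 = 457.78
Dilution factor through tube 5 = 10.044 × 22 × 3 × 244.44 × 457.78 = 7.4183 × 10^7
[tube 5] = 3.00 mM / 7.4183 × 10^7 = 4.044 × 10^-8 mM = 0.0404 nM

0.0404 nM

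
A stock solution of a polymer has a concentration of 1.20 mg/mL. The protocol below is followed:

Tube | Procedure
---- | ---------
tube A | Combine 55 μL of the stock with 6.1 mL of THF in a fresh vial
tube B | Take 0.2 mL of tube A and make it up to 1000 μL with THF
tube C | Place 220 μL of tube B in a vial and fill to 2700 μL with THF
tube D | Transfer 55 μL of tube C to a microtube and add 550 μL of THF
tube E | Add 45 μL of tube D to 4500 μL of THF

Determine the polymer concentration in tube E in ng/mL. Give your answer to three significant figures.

Step 1: 55 μL + 6.1 mL = 6155 μL total → factor 6155/55 = 111.91
Step 2: 0.2 mL brought to 1000 μL → factor 1/0.2 = 5
Step 3: 220 μL brought to 2700 μL → factor 2700/220 = 12.273
Step 4: 55 μL + 550 μL = 605 μL total → factor 605/55 = 11
Step 5: 45 μL + 4500 μL = 4545 μL total → factor 4545/45 = 101
Overall dilution factor = 111.91 × 5 × 12.273 × 11 × 101 = 7.6294 × 10^6
Final = 1.20 mg/mL / 7.6294 × 10^6 = 1.573 × 10^-7 mg/mL = 0.157 ng/mL

0.157 ng/mL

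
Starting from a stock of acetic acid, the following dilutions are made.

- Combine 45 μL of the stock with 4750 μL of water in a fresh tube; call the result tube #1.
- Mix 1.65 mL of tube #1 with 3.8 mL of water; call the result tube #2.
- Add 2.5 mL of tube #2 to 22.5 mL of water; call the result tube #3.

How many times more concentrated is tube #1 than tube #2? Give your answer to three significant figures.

Step 1: 45 μL + 4750 μL = 4795 μL total → factor 4795/45 = 106.56
Step 2: 1.65 mL + 3.8 mL = 5.45 mL total → factor 5.45/1.65 = 3.303
Dilution factor to tube #1 = 106.56; to tube #2 = 351.96
[tube #1]/[tube #2] = (factor to tube #2)/(factor to tube #1) = 351.96/106.56 = 3.30

3.30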